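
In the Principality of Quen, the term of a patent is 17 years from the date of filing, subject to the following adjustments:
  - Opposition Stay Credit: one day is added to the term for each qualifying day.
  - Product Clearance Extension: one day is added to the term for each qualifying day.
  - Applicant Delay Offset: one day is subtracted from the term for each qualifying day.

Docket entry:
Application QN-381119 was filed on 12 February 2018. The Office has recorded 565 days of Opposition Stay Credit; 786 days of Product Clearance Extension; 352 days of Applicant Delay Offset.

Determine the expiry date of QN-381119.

Base term: filing date + 17 years → 12 February 2035.
Opposition Stay Credit: +565 days → 30 August 2036.
Product Clearance Extension: +786 days → 25 October 2038.
Applicant Delay Offset: −352 days → 7 November 2037.

2037-11-07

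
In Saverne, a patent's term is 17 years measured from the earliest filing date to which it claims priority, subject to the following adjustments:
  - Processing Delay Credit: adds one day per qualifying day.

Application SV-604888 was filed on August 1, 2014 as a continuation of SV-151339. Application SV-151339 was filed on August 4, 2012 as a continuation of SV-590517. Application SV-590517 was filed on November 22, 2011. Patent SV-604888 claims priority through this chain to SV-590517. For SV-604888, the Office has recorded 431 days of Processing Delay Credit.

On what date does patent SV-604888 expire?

Earliest priority filing: 22 November 2011.
Base term: 22 November 2011 + 17 years → 22 November 2028.
Processing Delay Credit: +431 days → 27 January 2030.

2030-01-27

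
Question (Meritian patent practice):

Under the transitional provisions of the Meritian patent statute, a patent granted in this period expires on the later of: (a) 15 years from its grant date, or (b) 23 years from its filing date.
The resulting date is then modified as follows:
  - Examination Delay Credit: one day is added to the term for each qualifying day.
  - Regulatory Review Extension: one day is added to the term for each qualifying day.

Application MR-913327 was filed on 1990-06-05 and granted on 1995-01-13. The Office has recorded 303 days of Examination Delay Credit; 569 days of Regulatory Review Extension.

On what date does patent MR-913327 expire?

(a) grant + 15 years → 13 January 2010.
(b) filing + 23 years → 5 June 2013.
Later of the two: 5 June 2013.
Examination Delay Credit: +303 days → 4 April 2014.
Regulatory Review Extension: +569 days → 25 October 2015.

October 25, 2015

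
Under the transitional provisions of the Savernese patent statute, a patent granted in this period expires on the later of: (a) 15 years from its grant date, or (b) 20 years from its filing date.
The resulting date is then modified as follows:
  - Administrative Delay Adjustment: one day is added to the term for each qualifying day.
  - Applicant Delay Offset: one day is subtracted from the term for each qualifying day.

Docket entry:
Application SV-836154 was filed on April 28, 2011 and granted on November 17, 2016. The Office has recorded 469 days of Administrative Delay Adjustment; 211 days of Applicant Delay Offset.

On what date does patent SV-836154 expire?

2032-08-01

(a) grant + 15 years → 17 November 2031.
(b) filing + 20 years → 28 April 2031.
Later of the two: 17 November 2031.
Administrative Delay Adjustment: +469 days → 28 February 2033.
Applicant Delay Offset: −211 days → 1 August 2032.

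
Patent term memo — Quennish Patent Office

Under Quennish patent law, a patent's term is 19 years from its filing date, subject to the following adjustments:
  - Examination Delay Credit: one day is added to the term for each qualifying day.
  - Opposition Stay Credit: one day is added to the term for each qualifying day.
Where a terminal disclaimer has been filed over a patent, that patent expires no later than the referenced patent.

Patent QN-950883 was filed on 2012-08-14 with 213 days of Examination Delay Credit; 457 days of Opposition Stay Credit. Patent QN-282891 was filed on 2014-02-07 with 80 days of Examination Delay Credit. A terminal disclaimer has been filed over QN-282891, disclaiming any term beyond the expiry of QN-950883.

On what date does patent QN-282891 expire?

2033-04-28

Natural term of QN-282891:
  Base: filing + 19 years → 7 February 2033.
  Examination Delay Credit: +80 days → 28 April 2033.
Expiry of referenced patent QN-950883:
  Base: filing + 19 years → 14 August 2031.
  Examination Delay Credit: +213 days → 14 March 2032.
  Opposition Stay Credit: +457 days → 14 June 2033.
Terminal disclaimer: QN-282891 expires on the earlier of 28 April 2033 and 14 June 2033.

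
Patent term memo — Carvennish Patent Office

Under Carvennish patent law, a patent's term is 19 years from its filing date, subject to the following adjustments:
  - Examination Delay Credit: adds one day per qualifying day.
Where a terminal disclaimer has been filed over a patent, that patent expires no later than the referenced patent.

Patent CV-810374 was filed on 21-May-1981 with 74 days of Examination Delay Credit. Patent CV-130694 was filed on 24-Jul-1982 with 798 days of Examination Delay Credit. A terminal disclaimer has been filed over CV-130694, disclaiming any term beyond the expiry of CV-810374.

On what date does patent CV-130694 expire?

Natural term of CV-130694:
  Base: filing + 19 years → 24 July 2001.
  Examination Delay Credit: +798 days → 30 September 2003.
Expiry of referenced patent CV-810374:
  Base: filing + 19 years → 21 May 2000.
  Examination Delay Credit: +74 days → 3 August 2000.
Terminal disclaimer: CV-130694 expires on the earlier of 30 September 2003 and 3 August 2000.

August 3, 2000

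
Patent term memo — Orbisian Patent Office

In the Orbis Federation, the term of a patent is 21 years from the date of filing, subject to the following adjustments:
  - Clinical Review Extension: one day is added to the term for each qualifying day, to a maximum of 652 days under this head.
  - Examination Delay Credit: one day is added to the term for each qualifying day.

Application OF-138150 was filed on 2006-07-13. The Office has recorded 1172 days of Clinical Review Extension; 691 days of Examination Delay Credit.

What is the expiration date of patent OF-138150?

2031-03-17

Base term: filing date + 21 years → 13 July 2027.
Clinical Review Extension: 1172 days claimed exceeds the 652-day cap, so +652 days → 25 April 2029.
Examination Delay Credit: +691 days → 17 March 2031.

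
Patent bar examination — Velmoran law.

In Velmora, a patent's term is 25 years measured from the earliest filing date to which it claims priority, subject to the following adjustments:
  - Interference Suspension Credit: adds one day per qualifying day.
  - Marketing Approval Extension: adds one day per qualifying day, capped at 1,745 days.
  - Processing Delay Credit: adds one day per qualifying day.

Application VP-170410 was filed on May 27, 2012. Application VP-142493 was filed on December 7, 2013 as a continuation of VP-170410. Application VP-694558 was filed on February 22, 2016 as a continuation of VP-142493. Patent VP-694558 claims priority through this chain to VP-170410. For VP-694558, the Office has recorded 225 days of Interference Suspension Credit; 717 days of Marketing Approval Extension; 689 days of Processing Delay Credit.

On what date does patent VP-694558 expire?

Earliest priority filing: 27 May 2012.
Base term: 27 May 2012 + 25 years → 27 May 2037.
Interference Suspension Credit: +225 days → 7 January 2038.
Marketing Approval Extension: 717 days (within the 1745-day cap) → +717 days → 25 December 2039.
Processing Delay Credit: +689 days → 13 November 2041.

2041-11-13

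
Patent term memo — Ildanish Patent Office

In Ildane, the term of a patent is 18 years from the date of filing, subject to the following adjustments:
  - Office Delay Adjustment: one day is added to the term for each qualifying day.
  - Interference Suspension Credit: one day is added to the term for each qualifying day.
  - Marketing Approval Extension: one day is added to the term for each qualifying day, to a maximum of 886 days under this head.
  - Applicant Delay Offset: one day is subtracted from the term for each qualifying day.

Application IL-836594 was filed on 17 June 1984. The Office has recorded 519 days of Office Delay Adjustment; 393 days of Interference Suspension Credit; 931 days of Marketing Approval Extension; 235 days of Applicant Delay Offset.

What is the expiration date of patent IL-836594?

Base term: filing date + 18 years → 17 June 2002.
Office Delay Adjustment: +519 days → 18 November 2003.
Interference Suspension Credit: +393 days → 15 December 2004.
Marketing Approval Extension: 931 days claimed exceeds the 886-day cap, so +886 days → 20 May 2007.
Applicant Delay Offset: −235 days → 27 September 2006.

September 27, 2006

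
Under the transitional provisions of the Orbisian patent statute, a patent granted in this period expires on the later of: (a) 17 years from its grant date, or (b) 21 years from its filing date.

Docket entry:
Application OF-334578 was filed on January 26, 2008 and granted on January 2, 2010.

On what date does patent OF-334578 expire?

(a) grant + 17 years → 2 January 2027.
(b) filing + 21 years → 26 January 2029.
Later of the two: 26 January 2029.

2029-01-26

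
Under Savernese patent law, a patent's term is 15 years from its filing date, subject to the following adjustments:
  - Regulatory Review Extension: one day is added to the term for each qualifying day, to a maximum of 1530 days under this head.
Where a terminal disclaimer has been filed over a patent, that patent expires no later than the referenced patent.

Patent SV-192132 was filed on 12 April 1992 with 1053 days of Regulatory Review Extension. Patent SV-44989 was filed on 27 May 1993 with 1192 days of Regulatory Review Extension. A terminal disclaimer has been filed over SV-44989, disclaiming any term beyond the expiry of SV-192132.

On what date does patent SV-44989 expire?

Natural term of SV-44989:
  Base: filing + 15 years → 27 May 2008.
  Regulatory Review Extension: 1192 days (within the 1530-day cap) → +1192 days → 1 September 2011.
Expiry of referenced patent SV-192132:
  Base: filing + 15 years → 12 April 2007.
  Regulatory Review Extension: 1053 days (within the 1530-day cap) → +1053 days → 28 February 2010.
Terminal disclaimer: SV-44989 expires on the earlier of 1 September 2011 and 28 February 2010.

February 28, 2010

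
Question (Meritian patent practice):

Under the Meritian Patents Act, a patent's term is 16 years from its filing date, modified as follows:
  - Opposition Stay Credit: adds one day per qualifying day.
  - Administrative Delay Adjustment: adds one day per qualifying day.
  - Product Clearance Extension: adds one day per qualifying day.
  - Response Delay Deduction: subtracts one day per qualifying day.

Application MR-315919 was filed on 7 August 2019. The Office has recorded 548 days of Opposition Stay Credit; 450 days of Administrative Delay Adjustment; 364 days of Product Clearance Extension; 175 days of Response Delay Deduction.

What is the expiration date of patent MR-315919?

2038-11-06

Base term: filing date + 16 years → 7 August 2035.
Opposition Stay Credit: +548 days → 5 February 2037.
Administrative Delay Adjustment: +450 days → 1 May 2038.
Product Clearance Extension: +364 days → 30 April 2039.
Response Delay Deduction: −175 days → 6 November 2038.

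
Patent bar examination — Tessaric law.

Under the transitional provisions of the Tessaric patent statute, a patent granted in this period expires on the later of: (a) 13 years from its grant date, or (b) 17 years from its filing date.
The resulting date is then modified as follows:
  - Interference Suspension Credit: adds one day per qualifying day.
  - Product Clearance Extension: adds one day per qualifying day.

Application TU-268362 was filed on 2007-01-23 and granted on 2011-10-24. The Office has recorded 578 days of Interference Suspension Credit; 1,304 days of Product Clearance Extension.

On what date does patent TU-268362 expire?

December 19, 2029

(a) grant + 13 years → 24 October 2024.
(b) filing + 17 years → 23 January 2024.
Later of the two: 24 October 2024.
Interference Suspension Credit: +578 days → 25 May 2026.
Product Clearance Extension: +1304 days → 19 December 2029.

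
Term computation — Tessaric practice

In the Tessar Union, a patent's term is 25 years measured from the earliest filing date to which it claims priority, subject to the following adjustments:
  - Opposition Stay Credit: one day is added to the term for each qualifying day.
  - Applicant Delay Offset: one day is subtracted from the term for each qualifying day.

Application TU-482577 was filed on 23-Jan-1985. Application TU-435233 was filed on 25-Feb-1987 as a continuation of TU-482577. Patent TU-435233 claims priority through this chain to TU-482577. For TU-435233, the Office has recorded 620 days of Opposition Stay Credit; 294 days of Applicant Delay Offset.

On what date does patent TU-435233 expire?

December 15, 2010

Earliest priority filing: 23 January 1985.
Base term: 23 January 1985 + 25 years → 23 January 2010.
Opposition Stay Credit: +620 days → 5 October 2011.
Applicant Delay Offset: −294 days → 15 December 2010.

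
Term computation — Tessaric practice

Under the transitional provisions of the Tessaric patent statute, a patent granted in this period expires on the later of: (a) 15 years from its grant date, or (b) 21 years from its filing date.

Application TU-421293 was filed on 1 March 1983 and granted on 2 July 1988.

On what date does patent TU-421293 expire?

(a) grant + 15 years → 2 July 2003.
(b) filing + 21 years → 1 March 2004.
Later of the two: 1 March 2004.

2004-03-01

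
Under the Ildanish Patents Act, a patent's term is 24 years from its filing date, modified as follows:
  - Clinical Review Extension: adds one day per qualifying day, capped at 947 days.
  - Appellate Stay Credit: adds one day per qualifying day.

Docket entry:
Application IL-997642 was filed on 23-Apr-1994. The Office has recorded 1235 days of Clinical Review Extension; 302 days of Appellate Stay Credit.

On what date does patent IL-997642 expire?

September 23, 2021

Base term: filing date + 24 years → 23 April 2018.
Clinical Review Extension: 1235 days claimed exceeds the 947-day cap, so +947 days → 25 November 2020.
Appellate Stay Credit: +302 days → 23 September 2021.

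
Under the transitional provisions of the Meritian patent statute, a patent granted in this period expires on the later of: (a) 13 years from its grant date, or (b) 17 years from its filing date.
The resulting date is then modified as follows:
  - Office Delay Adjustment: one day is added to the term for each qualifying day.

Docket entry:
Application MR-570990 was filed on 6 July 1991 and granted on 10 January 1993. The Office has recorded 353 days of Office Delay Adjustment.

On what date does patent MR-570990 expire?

June 24, 2009

(a) grant + 13 years → 10 January 2006.
(b) filing + 17 years → 6 July 2008.
Later of the two: 6 July 2008.
Office Delay Adjustment: +353 days → 24 June 2009.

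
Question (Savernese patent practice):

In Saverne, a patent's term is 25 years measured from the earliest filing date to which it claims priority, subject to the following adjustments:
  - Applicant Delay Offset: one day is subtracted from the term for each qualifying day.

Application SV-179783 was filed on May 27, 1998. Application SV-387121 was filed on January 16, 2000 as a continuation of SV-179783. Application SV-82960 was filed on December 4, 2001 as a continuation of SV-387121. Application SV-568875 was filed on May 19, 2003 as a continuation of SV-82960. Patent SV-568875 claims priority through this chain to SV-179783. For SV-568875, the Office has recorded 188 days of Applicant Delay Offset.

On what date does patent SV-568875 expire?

November 20, 2022

Earliest priority filing: 27 May 1998.
Base term: 27 May 1998 + 25 years → 27 May 2023.
Applicant Delay Offset: −188 days → 20 November 2022.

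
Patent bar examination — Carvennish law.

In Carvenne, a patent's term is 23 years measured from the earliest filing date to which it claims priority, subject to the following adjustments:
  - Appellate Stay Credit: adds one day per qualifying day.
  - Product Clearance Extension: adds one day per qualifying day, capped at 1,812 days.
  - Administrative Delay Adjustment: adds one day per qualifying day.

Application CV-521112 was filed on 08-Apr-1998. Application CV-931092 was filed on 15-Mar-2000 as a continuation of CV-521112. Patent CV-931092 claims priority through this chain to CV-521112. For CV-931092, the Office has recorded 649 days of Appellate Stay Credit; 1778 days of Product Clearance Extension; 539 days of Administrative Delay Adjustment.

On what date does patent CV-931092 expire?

Earliest priority filing: 8 April 1998.
Base term: 8 April 1998 + 23 years → 8 April 2021.
Appellate Stay Credit: +649 days → 17 January 2023.
Product Clearance Extension: 1778 days (within the 1812-day cap) → +1778 days → 30 November 2027.
Administrative Delay Adjustment: +539 days → 22 May 2029.

May 22, 2029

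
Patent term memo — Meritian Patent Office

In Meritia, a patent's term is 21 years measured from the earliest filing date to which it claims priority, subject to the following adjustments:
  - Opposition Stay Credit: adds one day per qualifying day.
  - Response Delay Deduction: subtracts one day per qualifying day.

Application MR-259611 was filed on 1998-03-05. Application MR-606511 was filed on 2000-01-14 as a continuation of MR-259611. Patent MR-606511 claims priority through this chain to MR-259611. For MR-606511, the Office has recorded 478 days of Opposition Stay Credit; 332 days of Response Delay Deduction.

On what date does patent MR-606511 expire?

Earliest priority filing: 5 March 1998.
Base term: 5 March 1998 + 21 years → 5 March 2019.
Opposition Stay Credit: +478 days → 25 June 2020.
Response Delay Deduction: −332 days → 29 July 2019.

2019-07-29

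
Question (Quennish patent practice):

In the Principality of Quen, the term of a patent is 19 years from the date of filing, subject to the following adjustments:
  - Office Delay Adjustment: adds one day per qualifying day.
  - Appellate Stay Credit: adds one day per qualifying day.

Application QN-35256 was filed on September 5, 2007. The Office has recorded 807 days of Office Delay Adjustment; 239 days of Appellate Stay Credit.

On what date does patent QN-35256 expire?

Base term: filing date + 19 years → 5 September 2026.
Office Delay Adjustment: +807 days → 20 November 2028.
Appellate Stay Credit: +239 days → 17 July 2029.

July 17, 2029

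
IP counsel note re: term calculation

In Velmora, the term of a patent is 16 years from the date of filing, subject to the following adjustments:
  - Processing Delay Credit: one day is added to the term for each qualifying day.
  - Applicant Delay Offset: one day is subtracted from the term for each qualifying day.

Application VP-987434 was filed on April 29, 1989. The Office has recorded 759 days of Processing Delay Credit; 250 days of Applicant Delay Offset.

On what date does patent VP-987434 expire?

September 20, 2006

Base term: filing date + 16 years → 29 April 2005.
Processing Delay Credit: +759 days → 28 May 2007.
Applicant Delay Offset: −250 days → 20 September 2006.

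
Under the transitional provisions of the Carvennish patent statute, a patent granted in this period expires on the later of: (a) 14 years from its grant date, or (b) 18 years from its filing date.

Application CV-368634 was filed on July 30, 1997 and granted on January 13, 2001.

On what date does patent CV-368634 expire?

(a) grant + 14 years → 13 January 2015.
(b) filing + 18 years → 30 July 2015.
Later of the two: 30 July 2015.

July 30, 2015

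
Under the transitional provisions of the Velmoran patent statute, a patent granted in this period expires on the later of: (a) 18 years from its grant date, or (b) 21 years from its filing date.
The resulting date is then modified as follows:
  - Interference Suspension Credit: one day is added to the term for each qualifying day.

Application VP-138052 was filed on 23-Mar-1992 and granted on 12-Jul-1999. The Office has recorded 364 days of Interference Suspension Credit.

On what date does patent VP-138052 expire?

July 11, 2018

(a) grant + 18 years → 12 July 2017.
(b) filing + 21 years → 23 March 2013.
Later of the two: 12 July 2017.
Interference Suspension Credit: +364 days → 11 July 2018.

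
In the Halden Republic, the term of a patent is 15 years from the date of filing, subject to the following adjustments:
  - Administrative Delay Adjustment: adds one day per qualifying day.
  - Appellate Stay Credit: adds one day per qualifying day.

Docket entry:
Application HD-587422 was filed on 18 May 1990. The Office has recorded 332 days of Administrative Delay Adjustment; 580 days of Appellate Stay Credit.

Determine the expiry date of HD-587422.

2007-11-16

Base term: filing date + 15 years → 18 May 2005.
Administrative Delay Adjustment: +332 days → 15 April 2006.
Appellate Stay Credit: +580 days → 16 November 2007.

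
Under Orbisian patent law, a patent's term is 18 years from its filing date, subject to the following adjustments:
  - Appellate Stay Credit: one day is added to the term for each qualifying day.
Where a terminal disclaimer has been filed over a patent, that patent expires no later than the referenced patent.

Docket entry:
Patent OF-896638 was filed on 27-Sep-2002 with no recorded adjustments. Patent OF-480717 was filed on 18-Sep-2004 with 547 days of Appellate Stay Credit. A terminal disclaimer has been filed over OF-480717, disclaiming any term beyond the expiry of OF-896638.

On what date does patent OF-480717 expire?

Natural term of OF-480717:
  Base: filing + 18 years → 18 September 2022.
  Appellate Stay Credit: +547 days → 18 March 2024.
Expiry of referenced patent OF-896638:
  Base: filing + 18 years → 27 September 2020.
Terminal disclaimer: OF-480717 expires on the earlier of 18 March 2024 and 27 September 2020.

2020-09-27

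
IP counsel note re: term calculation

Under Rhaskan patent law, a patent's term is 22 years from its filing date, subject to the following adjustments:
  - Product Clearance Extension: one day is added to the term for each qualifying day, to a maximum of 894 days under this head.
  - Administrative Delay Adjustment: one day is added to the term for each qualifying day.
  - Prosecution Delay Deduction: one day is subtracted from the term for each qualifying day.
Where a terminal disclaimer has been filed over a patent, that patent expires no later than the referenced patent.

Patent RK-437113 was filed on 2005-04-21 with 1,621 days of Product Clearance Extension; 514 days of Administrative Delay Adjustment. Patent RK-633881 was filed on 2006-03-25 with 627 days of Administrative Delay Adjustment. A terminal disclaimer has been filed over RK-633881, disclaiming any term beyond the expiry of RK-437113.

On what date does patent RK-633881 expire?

2029-12-12

Natural term of RK-633881:
  Base: filing + 22 years → 25 March 2028.
  Administrative Delay Adjustment: +627 days → 12 December 2029.
Expiry of referenced patent RK-437113:
  Base: filing + 22 years → 21 April 2027.
  Product Clearance Extension: 1621 days claimed exceeds the 894-day cap, so +894 days → 1 October 2029.
  Administrative Delay Adjustment: +514 days → 27 February 2031.
Terminal disclaimer: RK-633881 expires on the earlier of 12 December 2029 and 27 February 2031.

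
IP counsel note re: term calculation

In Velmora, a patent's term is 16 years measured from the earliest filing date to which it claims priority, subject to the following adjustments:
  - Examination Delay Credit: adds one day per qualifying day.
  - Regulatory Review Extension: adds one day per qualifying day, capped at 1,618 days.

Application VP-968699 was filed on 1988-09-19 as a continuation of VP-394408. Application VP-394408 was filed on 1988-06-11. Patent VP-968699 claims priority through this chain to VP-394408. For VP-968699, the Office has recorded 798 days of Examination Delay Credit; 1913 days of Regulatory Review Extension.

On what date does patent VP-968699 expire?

2011-01-22

Earliest priority filing: 11 June 1988.
Base term: 11 June 1988 + 16 years → 11 June 2004.
Examination Delay Credit: +798 days → 18 August 2006.
Regulatory Review Extension: 1913 days claimed exceeds the 1618-day cap, so +1618 days → 22 January 2011.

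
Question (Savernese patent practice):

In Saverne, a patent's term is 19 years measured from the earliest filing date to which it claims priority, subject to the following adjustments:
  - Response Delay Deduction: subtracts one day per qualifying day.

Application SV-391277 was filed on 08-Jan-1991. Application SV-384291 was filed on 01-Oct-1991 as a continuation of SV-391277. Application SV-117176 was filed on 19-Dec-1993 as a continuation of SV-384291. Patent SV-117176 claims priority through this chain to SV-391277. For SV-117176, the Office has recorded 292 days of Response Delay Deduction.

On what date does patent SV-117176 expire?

March 22, 2009

Earliest priority filing: 8 January 1991.
Base term: 8 January 1991 + 19 years → 8 January 2010.
Response Delay Deduction: −292 days → 22 March 2009.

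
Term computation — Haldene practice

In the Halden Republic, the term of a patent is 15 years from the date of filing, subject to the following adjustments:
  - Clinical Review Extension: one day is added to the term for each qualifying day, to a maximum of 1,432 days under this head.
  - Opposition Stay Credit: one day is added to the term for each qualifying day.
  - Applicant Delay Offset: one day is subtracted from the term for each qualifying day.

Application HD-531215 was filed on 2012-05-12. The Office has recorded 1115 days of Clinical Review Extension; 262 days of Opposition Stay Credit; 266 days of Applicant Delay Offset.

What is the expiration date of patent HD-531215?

May 27, 2030

Base term: filing date + 15 years → 12 May 2027.
Clinical Review Extension: 1115 days (within the 1432-day cap) → +1115 days → 31 May 2030.
Opposition Stay Credit: +262 days → 17 February 2031.
Applicant Delay Offset: −266 days → 27 May 2030.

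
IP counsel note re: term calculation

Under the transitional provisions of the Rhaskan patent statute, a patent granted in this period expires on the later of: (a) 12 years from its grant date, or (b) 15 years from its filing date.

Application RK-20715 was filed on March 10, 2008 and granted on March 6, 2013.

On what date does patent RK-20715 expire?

(a) grant + 12 years → 6 March 2025.
(b) filing + 15 years → 10 March 2023.
Later of the two: 6 March 2025.

2025-03-06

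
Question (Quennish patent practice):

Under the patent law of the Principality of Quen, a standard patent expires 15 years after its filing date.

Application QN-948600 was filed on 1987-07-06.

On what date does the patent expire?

Filing date + 15 years → 6 July 2002.

2002-07-06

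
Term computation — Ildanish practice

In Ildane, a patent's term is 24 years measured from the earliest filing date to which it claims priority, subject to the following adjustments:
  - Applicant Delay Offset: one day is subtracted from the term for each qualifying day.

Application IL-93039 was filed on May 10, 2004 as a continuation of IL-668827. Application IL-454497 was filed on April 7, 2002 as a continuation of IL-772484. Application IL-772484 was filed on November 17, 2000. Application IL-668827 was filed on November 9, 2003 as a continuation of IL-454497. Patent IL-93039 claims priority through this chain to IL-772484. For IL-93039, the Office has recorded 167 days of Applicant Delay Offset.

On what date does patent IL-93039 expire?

Earliest priority filing: 17 November 2000.
Base term: 17 November 2000 + 24 years → 17 November 2024.
Applicant Delay Offset: −167 days → 3 June 2024.

2024-06-03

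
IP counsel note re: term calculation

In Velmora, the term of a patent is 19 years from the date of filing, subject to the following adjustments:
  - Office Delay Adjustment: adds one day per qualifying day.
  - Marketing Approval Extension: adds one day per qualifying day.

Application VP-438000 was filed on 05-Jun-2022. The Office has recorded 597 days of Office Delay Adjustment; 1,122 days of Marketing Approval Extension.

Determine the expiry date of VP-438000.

2046-02-18

Base term: filing date + 19 years → 5 June 2041.
Office Delay Adjustment: +597 days → 23 January 2043.
Marketing Approval Extension: +1122 days → 18 February 2046.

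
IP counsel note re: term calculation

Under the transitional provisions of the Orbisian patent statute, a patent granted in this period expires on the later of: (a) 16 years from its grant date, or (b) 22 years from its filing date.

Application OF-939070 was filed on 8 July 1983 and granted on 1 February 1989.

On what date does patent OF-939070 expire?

(a) grant + 16 years → 1 February 2005.
(b) filing + 22 years → 8 July 2005.
Later of the two: 8 July 2005.

July 8, 2005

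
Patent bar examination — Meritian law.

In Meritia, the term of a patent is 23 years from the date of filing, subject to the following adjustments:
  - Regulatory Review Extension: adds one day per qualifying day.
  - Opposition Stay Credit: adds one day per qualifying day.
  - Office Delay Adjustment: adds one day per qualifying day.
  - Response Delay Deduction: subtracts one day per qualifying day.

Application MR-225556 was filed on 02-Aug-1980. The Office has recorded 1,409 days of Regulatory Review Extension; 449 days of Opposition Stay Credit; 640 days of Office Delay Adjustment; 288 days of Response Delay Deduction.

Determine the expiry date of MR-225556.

August 20, 2009

Base term: filing date + 23 years → 2 August 2003.
Regulatory Review Extension: +1409 days → 11 June 2007.
Opposition Stay Credit: +449 days → 2 September 2008.
Office Delay Adjustment: +640 days → 4 June 2010.
Response Delay Deduction: −288 days → 20 August 2009.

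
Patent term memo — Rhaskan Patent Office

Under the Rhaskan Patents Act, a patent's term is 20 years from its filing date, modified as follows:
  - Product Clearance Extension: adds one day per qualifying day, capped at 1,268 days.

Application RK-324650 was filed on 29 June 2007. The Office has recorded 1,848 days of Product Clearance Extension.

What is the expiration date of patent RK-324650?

2030-12-18

Base term: filing date + 20 years → 29 June 2027.
Product Clearance Extension: 1848 days claimed exceeds the 1268-day cap, so +1268 days → 18 December 2030.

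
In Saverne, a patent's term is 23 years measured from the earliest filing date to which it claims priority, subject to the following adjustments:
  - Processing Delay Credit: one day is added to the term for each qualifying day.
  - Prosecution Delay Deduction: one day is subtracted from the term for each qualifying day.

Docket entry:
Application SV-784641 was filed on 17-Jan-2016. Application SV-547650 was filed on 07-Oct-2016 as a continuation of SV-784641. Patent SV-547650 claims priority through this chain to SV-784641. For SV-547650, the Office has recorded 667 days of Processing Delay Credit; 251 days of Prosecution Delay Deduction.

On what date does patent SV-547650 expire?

2040-03-08

Earliest priority filing: 17 January 2016.
Base term: 17 January 2016 + 23 years → 17 January 2039.
Processing Delay Credit: +667 days → 14 November 2040.
Prosecution Delay Deduction: −251 days → 8 March 2040.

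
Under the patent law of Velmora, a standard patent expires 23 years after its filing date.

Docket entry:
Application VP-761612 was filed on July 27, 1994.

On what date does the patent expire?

July 27, 2017

Filing date + 23 years → 27 July 2017.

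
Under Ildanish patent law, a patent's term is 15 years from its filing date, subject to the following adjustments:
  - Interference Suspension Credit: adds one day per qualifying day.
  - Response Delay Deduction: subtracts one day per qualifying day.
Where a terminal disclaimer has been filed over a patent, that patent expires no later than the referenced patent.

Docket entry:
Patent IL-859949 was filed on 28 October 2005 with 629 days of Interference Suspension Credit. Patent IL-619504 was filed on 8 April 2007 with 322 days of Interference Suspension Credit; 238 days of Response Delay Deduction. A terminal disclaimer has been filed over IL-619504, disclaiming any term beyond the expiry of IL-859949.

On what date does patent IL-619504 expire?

Natural term of IL-619504:
  Base: filing + 15 years → 8 April 2022.
  Interference Suspension Credit: +322 days → 24 February 2023.
  Response Delay Deduction: −238 days → 1 July 2022.
Expiry of referenced patent IL-859949:
  Base: filing + 15 years → 28 October 2020.
  Interference Suspension Credit: +629 days → 19 July 2022.
Terminal disclaimer: IL-619504 expires on the earlier of 1 July 2022 and 19 July 2022.

July 1, 2022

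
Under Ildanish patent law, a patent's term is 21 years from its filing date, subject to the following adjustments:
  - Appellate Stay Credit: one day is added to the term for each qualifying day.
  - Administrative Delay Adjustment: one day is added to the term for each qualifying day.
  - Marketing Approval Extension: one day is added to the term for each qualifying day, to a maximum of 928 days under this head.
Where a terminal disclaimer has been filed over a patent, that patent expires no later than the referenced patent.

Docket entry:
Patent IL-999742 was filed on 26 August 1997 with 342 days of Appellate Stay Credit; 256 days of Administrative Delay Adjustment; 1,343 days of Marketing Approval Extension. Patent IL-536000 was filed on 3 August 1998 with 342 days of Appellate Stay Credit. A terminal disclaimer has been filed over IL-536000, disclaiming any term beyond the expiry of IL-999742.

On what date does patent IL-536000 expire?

2020-07-10

Natural term of IL-536000:
  Base: filing + 21 years → 3 August 2019.
  Appellate Stay Credit: +342 days → 10 July 2020.
Expiry of referenced patent IL-999742:
  Base: filing + 21 years → 26 August 2018.
  Appellate Stay Credit: +342 days → 3 August 2019.
  Administrative Delay Adjustment: +256 days → 15 April 2020.
  Marketing Approval Extension: 1343 days claimed exceeds the 928-day cap, so +928 days → 30 October 2022.
Terminal disclaimer: IL-536000 expires on the earlier of 10 July 2020 and 30 October 2022.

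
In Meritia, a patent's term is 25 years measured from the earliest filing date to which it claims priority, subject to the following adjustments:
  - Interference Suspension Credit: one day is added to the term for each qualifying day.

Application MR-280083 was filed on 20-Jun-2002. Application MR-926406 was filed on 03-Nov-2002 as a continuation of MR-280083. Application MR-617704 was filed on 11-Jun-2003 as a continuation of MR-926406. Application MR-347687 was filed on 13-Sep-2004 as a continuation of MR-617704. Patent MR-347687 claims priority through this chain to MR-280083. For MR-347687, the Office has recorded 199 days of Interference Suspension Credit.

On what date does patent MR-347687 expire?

2028-01-05

Earliest priority filing: 20 June 2002.
Base term: 20 June 2002 + 25 years → 20 June 2027.
Interference Suspension Credit: +199 days → 5 January 2028.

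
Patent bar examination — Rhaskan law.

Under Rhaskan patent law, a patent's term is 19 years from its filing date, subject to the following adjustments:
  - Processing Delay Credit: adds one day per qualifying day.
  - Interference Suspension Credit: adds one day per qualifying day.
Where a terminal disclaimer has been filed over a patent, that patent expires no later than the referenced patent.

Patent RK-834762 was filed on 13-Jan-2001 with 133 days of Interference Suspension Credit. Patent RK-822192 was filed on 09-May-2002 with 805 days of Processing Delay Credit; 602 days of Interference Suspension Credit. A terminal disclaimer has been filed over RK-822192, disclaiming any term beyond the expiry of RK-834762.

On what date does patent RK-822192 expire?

Natural term of RK-822192:
  Base: filing + 19 years → 9 May 2021.
  Processing Delay Credit: +805 days → 23 July 2023.
  Interference Suspension Credit: +602 days → 16 March 2025.
Expiry of referenced patent RK-834762:
  Base: filing + 19 years → 13 January 2020.
  Interference Suspension Credit: +133 days → 25 May 2020.
Terminal disclaimer: RK-822192 expires on the earlier of 16 March 2025 and 25 May 2020.

May 25, 2020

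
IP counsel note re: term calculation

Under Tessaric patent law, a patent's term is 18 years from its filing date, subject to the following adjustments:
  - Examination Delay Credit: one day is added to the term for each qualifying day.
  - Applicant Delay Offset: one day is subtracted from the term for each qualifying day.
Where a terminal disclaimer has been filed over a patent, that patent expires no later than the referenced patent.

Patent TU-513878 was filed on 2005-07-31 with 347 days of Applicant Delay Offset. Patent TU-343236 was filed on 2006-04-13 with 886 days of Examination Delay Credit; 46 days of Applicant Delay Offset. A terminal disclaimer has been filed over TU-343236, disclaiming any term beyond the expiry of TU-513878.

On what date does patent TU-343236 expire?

Natural term of TU-343236:
  Base: filing + 18 years → 13 April 2024.
  Examination Delay Credit: +886 days → 16 September 2026.
  Applicant Delay Offset: −46 days → 1 August 2026.
Expiry of referenced patent TU-513878:
  Base: filing + 18 years → 31 July 2023.
  Applicant Delay Offset: −347 days → 18 August 2022.
Terminal disclaimer: TU-343236 expires on the earlier of 1 August 2026 and 18 August 2022.

August 18, 2022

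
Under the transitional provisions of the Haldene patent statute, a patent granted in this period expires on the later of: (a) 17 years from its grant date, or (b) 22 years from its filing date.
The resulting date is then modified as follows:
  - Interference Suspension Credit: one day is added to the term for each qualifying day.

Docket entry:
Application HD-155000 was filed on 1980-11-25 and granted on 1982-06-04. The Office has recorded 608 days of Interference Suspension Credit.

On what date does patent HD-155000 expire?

(a) grant + 17 years → 4 June 1999.
(b) filing + 22 years → 25 November 2002.
Later of the two: 25 November 2002.
Interference Suspension Credit: +608 days → 25 July 2004.

2004-07-25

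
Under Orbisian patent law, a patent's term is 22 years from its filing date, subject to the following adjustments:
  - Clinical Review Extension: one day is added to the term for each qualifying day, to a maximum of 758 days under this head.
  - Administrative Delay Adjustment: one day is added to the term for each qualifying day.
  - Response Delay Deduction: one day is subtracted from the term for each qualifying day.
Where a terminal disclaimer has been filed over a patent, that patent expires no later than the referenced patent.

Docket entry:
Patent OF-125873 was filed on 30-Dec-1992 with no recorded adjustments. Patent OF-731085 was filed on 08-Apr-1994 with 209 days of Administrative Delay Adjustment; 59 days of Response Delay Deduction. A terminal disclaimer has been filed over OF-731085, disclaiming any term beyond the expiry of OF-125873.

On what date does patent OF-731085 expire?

Natural term of OF-731085:
  Base: filing + 22 years → 8 April 2016.
  Administrative Delay Adjustment: +209 days → 3 November 2016.
  Response Delay Deduction: −59 days → 5 September 2016.
Expiry of referenced patent OF-125873:
  Base: filing + 22 years → 30 December 2014.
Terminal disclaimer: OF-731085 expires on the earlier of 5 September 2016 and 30 December 2014.

2014-12-30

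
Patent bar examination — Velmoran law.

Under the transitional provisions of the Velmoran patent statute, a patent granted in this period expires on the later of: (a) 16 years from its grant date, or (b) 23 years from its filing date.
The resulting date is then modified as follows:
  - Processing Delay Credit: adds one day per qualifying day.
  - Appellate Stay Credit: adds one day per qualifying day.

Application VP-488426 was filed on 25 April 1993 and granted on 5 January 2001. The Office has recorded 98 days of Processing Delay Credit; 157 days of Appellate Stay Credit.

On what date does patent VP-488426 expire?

September 17, 2017

(a) grant + 16 years → 5 January 2017.
(b) filing + 23 years → 25 April 2016.
Later of the two: 5 January 2017.
Processing Delay Credit: +98 days → 13 April 2017.
Appellate Stay Credit: +157 days → 17 September 2017.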